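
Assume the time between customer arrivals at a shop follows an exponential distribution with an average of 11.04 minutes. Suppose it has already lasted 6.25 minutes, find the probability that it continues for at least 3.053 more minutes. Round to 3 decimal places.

0.758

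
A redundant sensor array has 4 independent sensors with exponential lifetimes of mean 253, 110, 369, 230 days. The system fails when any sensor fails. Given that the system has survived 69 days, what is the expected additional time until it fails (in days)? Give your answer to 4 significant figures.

49.75

First-failure rate Σλ = 1/253 + 1/110 + 1/369 + 1/230 = 0.0201013.
By memorylessness the expected residual is 1/Σλ = 49.7479 days, regardless of the 69 already elapsed.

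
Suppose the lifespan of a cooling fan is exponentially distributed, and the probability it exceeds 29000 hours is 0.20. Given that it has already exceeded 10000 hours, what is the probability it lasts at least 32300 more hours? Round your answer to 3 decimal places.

From e^(−λ·29000) = 0.20, λ = −ln(0.20)/29000 = 0.0000554979.
Memoryless: P(X > 10000+32300 | X > 10000) = P(X > 32300) = e^(−0.0000554979·32300) ≈ 0.167.

0.167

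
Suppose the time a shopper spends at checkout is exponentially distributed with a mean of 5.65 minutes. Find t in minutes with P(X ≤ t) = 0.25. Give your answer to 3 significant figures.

The rate is λ = 1/5.65 = 0.176991 per minute.
Set 1 − e^(−λt) = 0.25, so t = −ln(0.75)/λ = 0.28768/0.176991 ≈ 1.6254 minutes.

1.63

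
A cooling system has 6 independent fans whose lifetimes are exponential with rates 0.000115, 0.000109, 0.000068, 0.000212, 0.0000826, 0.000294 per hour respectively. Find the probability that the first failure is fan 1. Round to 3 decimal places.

0.131

The time to first failure is exponential with rate Σλ = 0.000115 + 0.000109 + 0.000068 + 0.000212 + 0.0000826 + 0.000294 = 0.0008806.
P(fan 1 first) = λ_1/Σλ = 0.000115/0.0008806 ≈ 0.131.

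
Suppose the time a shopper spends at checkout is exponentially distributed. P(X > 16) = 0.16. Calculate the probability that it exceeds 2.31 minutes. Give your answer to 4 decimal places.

e^(−λ·16) = 0.16 ⇒ λ = −ln(0.16)/16 = 0.114536.
P(X > 2.31) = e^(−0.114536·2.31) = e^(−0.26458) ≈ 0.7675.

0.7675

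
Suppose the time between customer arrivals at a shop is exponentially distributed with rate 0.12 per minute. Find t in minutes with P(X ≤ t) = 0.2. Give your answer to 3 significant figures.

1.86

Set 1 − e^(−λt) = 0.2, so t = −ln(0.8)/λ = 0.22314/0.12 ≈ 1.85953 minutes.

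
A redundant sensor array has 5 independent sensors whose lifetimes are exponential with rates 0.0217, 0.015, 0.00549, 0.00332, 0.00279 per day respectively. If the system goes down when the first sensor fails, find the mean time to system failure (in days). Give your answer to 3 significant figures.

20.7

The time to first failure is exponential with rate Σλ = 0.0217 + 0.015 + 0.00549 + 0.00332 + 0.00279 = 0.0483.
E[min] = 1/Σλ = 1/0.0483 = 20.7039 days.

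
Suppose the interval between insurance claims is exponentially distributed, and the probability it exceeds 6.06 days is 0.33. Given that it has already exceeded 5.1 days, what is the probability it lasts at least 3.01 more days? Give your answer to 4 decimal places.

From e^(−λ·6.06) = 0.33, λ = −ln(0.33)/6.06 = 0.182948.
Memoryless: P(X > 5.1+3.01 | X > 5.1) = P(X > 3.01) = e^(−0.182948·3.01) ≈ 0.5766.

0.5766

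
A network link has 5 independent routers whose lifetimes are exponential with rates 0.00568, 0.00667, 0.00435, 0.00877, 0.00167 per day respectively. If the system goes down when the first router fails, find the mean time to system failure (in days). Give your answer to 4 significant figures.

36.85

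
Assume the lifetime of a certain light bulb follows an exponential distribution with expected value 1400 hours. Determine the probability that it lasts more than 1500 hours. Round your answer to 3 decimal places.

0.343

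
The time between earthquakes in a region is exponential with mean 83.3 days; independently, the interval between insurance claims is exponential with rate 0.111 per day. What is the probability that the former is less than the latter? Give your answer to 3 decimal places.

0.098

λ_1 = 1/83.3 = 0.0120048, λ_2 = 0.111.
For independent exponentials, P(the former < the latter) = λ_1/(λ_1+λ_2) = 0.0120048/0.123005 ≈ 0.098.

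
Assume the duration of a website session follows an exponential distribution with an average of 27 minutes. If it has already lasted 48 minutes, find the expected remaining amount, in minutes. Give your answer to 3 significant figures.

The rate is λ = 1/27 = 0.037037 per minute.
By memorylessness, the remaining amount past any threshold is again Exp(λ) with mean 1/λ = 27 minutes.

27.0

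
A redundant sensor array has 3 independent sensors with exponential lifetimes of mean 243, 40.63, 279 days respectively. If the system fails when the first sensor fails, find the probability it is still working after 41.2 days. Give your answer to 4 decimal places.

The first failure time is exponential with rate Σλ_i = 1/243 + 1/40.63 + 1/279 = 0.0323118 per day.
P(min > 41.2) = e^(−0.0323118·41.2) = e^(−1.3312) ≈ 0.2641.

0.2641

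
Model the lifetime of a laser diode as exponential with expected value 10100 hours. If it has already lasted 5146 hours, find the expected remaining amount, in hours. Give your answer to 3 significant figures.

The rate is λ = 1/10100 = 0.0000990099 per hour.
By memorylessness, the remaining amount past any threshold is again Exp(λ) with mean 1/λ = 10100 hours.

10100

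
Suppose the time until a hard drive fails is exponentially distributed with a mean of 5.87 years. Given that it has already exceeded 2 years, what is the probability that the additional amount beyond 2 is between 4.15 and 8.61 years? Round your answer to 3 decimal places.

0.262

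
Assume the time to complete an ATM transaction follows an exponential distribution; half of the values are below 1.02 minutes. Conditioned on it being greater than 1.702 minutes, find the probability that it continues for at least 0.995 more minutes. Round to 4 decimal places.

For an exponential, median = ln(2)/λ, so λ = ln 2 / 1.02 = 0.679556 per minute.
P(X > s+t | X > s) = e^(−λ(s+t))/e^(−λs) = e^(−λt), independent of s = 1.702.
P(X > 0.995) = e^(−0.67616) ≈ 0.5086.

0.5086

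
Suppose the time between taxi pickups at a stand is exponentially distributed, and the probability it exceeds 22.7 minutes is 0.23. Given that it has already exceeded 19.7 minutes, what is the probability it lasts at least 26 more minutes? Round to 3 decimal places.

0.186

From e^(−λ·22.7) = 0.23, λ = −ln(0.23)/22.7 = 0.0647434.
Memoryless: P(X > 19.7+26 | X > 19.7) = P(X > 26) = e^(−0.0647434·26) ≈ 0.186.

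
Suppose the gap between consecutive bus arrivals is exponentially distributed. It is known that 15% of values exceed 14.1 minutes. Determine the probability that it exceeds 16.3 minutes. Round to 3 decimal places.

e^(−λ·14.1) = 0.15 ⇒ λ = −ln(0.15)/14.1 = 0.134548.
P(X > 16.3) = e^(−0.134548·16.3) = e^(−2.1931) ≈ 0.112.

0.112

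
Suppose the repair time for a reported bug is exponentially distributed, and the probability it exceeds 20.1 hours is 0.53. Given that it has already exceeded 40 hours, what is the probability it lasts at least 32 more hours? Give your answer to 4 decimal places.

0.3639

From e^(−λ·20.1) = 0.53, λ = −ln(0.53)/20.1 = 0.031586.
Memoryless: P(X > 40+32 | X > 40) = P(X > 32) = e^(−0.031586·32) ≈ 0.3639.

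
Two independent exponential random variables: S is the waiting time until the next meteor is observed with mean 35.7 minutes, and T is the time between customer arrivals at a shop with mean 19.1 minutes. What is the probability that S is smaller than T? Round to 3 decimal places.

0.349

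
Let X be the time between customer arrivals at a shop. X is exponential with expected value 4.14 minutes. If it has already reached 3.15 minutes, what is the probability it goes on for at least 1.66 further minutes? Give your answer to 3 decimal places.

The rate is λ = 1/4.14 = 0.241546 per minute.
The exponential is memoryless, so the remaining time is again Exp(λ): the condition X > 3.15 is irrelevant.
P(X > 1.66) = e^(−0.40097) ≈ 0.670.

0.670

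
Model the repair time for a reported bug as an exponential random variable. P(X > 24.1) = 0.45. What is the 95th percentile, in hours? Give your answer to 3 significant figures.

90.4

e^(−λ·24.1) = 0.45 ⇒ λ = −ln(0.45)/24.1 = 0.0331331.
95th percentile: 1 − e^(−λt) = 0.95, t = −ln(0.05)/λ = 90.4151 hours.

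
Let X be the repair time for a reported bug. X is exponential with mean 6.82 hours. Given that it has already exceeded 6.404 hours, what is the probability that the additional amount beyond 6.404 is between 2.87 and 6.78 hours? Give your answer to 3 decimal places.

0.286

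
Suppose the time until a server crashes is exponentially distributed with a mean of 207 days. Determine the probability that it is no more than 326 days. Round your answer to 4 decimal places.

The rate is λ = 1/207 = 0.00483092 per day.
P(X ≤ 326) = 1 − e^(−λ·326) = 1 − e^(−1.5749) ≈ 0.7930.

0.7930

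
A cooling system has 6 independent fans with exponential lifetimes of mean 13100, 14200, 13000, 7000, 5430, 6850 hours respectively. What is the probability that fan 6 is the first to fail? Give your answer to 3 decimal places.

0.210

Rates: λ_i = 1/mean_i → 0.0000763359, 0.0000704225, 0.0000769231, 0.000142857, 0.000184162, 0.000145985; Σλ = 0.000696686.
P(fan 6 first) = λ_6/Σλ = 0.000145985/0.000696686 ≈ 0.210.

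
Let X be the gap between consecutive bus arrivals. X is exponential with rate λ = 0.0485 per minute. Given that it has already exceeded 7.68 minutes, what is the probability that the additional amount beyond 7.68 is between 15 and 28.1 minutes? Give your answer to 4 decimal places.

Memoryless: the residual past 7.68 is again Exp(λ).
P(15 < residual < 28.1) = e^(−λ·15) − e^(−λ·28.1) = 0.48312 − 0.25593 ≈ 0.2272.

0.2272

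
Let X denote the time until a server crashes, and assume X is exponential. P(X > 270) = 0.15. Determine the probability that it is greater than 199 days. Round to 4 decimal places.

0.2470

e^(−λ·270) = 0.15 ⇒ λ = −ln(0.15)/270 = 0.00702637.
P(X > 199) = e^(−0.00702637·199) = e^(−1.3982) ≈ 0.2470.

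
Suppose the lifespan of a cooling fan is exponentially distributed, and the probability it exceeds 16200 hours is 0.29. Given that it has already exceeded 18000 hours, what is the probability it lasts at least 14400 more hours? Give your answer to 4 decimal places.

From e^(−λ·16200) = 0.29, λ = −ln(0.29)/16200 = 0.000076412.
Memoryless: P(X > 18000+14400 | X > 18000) = P(X > 14400) = e^(−0.000076412·14400) ≈ 0.3328.

0.3328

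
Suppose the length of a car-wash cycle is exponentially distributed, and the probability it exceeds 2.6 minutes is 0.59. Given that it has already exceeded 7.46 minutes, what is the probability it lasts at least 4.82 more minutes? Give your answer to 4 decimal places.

From e^(−λ·2.6) = 0.59, λ = −ln(0.59)/2.6 = 0.202936.
Memoryless: P(X > 7.46+4.82 | X > 7.46) = P(X > 4.82) = e^(−0.202936·4.82) ≈ 0.3760.

0.3760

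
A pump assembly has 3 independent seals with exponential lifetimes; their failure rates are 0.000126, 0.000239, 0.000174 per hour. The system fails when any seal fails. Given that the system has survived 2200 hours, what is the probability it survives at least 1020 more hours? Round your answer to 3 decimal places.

0.577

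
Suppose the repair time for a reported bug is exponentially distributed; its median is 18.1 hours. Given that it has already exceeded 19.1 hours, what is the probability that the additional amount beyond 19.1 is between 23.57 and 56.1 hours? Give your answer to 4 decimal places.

0.2888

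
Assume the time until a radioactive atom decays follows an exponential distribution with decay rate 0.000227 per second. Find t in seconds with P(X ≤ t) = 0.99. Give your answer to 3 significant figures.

20300

Set 1 − e^(−λt) = 0.99, so t = −ln(0.01)/λ = 4.6052/0.000227 ≈ 20287.1 seconds.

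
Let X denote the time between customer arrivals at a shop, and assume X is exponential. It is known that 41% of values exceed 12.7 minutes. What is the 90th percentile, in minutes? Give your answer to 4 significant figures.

32.80

e^(−λ·12.7) = 0.41 ⇒ λ = −ln(0.41)/12.7 = 0.0702046.
90th percentile: 1 − e^(−λt) = 0.9, t = −ln(0.1)/λ = 32.7982 minutes.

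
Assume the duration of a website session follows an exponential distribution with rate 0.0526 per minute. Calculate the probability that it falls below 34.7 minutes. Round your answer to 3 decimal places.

0.839

P(X ≤ 34.7) = 1 − e^(−λ·34.7) = 1 − e^(−1.8252) ≈ 0.839.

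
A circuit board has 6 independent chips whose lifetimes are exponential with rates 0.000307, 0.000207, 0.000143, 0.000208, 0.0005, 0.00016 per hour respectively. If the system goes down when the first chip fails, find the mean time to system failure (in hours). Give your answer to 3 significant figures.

The time to first failure is exponential with rate Σλ = 0.000307 + 0.000207 + 0.000143 + 0.000208 + 0.0005 + 0.00016 = 0.001525.
E[min] = 1/Σλ = 1/0.001525 = 655.738 hours.

656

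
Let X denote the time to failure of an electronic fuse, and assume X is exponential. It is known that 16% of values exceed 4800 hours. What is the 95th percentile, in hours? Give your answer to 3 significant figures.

e^(−λ·4800) = 0.16 ⇒ λ = −ln(0.16)/4800 = 0.000381788.
95th percentile: 1 − e^(−λt) = 0.95, t = −ln(0.05)/λ = 7846.59 hours.

7850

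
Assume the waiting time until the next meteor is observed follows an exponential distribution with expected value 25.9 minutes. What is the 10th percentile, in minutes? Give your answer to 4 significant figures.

2.729

The rate is λ = 1/25.9 = 0.03861 per minute.
Set 1 − e^(−λt) = 0.1, so t = −ln(0.9)/λ = 0.10536/0.03861 ≈ 2.72884 minutes.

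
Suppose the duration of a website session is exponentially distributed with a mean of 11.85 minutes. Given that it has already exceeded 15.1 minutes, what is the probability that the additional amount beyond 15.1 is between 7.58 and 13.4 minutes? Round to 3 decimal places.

The rate is λ = 1/11.85 = 0.0843882 per minute.
Memoryless: the residual past 15.1 is again Exp(λ).
P(7.58 < residual < 13.4) = e^(−λ·7.58) − e^(−λ·13.4) = 0.52747 − 0.32277 ≈ 0.205.

0.205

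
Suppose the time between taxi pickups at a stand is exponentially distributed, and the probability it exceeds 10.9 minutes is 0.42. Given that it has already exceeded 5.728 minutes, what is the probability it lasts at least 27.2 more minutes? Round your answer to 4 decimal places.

From e^(−λ·10.9) = 0.42, λ = −ln(0.42)/10.9 = 0.0795872.
Memoryless: P(X > 5.728+27.2 | X > 5.728) = P(X > 27.2) = e^(−0.0795872·27.2) ≈ 0.1148.

0.1148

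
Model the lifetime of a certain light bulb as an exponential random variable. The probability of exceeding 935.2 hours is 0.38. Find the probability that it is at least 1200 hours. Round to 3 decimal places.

0.289

e^(−λ·935.2) = 0.38 ⇒ λ = −ln(0.38)/935.2 = 0.00103463.
P(X > 1200) = e^(−0.00103463·1200) = e^(−1.2416) ≈ 0.289.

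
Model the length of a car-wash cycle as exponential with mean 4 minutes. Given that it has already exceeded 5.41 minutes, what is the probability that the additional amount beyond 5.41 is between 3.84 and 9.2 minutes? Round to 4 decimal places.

0.2826

The rate is λ = 1/4 = 0.25 per minute.
Memoryless: the residual past 5.41 is again Exp(λ).
P(3.84 < residual < 9.2) = e^(−λ·3.84) − e^(−λ·9.2) = 0.38289 − 0.10026 ≈ 0.2826.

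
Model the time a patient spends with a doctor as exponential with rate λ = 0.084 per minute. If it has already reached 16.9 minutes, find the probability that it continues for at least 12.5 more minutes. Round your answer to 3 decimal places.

P(X > s+t | X > s) = e^(−λ(s+t))/e^(−λs) = e^(−λt), independent of s = 16.9.
P(X > 12.5) = e^(−1.05) ≈ 0.350.

0.350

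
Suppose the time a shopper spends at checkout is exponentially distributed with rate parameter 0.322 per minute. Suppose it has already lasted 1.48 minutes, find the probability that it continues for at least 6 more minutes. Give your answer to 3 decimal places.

0.145

The exponential is memoryless, so the remaining time is again Exp(λ): the condition X > 1.48 is irrelevant.
P(X > 6) = e^(−1.932) ≈ 0.145.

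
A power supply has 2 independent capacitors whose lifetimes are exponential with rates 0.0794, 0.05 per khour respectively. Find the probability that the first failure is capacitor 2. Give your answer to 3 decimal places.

The time to first failure is exponential with rate Σλ = 0.0794 + 0.05 = 0.1294.
P(capacitor 2 first) = λ_2/Σλ = 0.05/0.1294 ≈ 0.386.

0.386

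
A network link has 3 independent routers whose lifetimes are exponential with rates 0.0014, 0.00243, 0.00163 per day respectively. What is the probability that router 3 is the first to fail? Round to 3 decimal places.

0.299

The time to first failure is exponential with rate Σλ = 0.0014 + 0.00243 + 0.00163 = 0.00546.
P(router 3 first) = λ_3/Σλ = 0.00163/0.00546 ≈ 0.299.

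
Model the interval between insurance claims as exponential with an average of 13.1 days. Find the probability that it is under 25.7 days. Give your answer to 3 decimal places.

The rate is λ = 1/13.1 = 0.0763359 per day.
P(X ≤ 25.7) = 1 − e^(−λ·25.7) = 1 − e^(−1.9618) ≈ 0.859.

0.859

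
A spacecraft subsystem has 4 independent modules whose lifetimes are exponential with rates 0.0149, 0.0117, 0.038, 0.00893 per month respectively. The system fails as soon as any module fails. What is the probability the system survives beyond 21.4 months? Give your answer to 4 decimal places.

The time to first failure is exponential with rate Σλ = 0.0149 + 0.0117 + 0.038 + 0.00893 = 0.07353.
P(min > 21.4) = e^(−0.07353·21.4) = e^(−1.5735) ≈ 0.2073.

0.2073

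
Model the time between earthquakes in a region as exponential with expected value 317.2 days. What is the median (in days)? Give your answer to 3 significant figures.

220

The rate is λ = 1/317.2 = 0.00315259 per day.
Set 1 − e^(−λt) = 0.5, so t = −ln(0.5)/λ = 0.69315/0.00315259 ≈ 219.866 days.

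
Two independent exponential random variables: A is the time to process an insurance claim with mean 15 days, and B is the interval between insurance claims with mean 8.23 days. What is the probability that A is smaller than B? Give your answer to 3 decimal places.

0.354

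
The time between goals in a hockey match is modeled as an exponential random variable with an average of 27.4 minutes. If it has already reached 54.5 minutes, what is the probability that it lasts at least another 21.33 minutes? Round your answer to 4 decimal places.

The rate is λ = 1/27.4 = 0.0364964 per minute.
By the memoryless property, P(X > 54.5+21.33 | X > 54.5) = P(X > 21.33).
P(X > 21.33) = e^(−0.77847) ≈ 0.4591.

0.4591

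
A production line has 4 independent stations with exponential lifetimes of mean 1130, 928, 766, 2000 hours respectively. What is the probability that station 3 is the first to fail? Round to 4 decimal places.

Rates: λ_i = 1/mean_i → 0.000884956, 0.00107759, 0.00130548, 0.0005; Σλ = 0.00376802.
P(station 3 first) = λ_3/Σλ = 0.00130548/0.00376802 ≈ 0.3465.

0.3465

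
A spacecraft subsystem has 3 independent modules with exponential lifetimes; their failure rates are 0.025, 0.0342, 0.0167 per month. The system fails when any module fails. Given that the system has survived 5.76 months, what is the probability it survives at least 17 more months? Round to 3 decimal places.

0.275

Time to first failure ~ Exp(Σλ) with Σλ = 0.0759.
By memorylessness, P(T > 5.76+17 | T > 5.76) = P(T > 17) = e^(−0.0759·17) ≈ 0.275.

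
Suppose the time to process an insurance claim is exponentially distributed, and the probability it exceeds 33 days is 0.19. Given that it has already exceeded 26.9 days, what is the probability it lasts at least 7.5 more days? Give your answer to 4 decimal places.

From e^(−λ·33) = 0.19, λ = −ln(0.19)/33 = 0.0503252.
Memoryless: P(X > 26.9+7.5 | X > 26.9) = P(X > 7.5) = e^(−0.0503252·7.5) ≈ 0.6856.

0.6856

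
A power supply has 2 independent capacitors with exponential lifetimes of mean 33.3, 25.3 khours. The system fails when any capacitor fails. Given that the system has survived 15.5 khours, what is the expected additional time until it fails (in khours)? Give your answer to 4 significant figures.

First-failure rate Σλ = 1/33.3 + 1/25.3 = 0.0695557.
By memorylessness the expected residual is 1/Σλ = 14.377 khours, regardless of the 15.5 already elapsed.

14.38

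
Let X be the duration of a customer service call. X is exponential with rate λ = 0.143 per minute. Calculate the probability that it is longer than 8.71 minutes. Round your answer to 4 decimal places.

P(X > 8.71) = e^(−λ·8.71) = e^(−1.2455) ≈ 0.2878.

0.2878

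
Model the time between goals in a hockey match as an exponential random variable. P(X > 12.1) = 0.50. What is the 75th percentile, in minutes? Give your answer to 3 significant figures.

24.2

e^(−λ·12.1) = 0.50 ⇒ λ = −ln(0.50)/12.1 = 0.0572849.
75th percentile: 1 − e^(−λt) = 0.75, t = −ln(0.25)/λ = 24.2 minutes.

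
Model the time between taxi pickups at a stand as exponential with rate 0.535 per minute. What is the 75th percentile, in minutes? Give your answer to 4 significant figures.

2.591

Set 1 − e^(−λt) = 0.75, so t = −ln(0.25)/λ = 1.3863/0.535 ≈ 2.5912 minutes.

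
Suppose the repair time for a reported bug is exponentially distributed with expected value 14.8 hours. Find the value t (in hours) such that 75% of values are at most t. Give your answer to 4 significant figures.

The rate is λ = 1/14.8 = 0.0675676 per hour.
Set 1 − e^(−λt) = 0.75, so t = −ln(0.25)/λ = 1.3863/0.0675676 ≈ 20.5172 hours.

20.52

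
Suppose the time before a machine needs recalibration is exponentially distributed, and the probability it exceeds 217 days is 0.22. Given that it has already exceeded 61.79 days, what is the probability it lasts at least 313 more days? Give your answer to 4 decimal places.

From e^(−λ·217) = 0.22, λ = −ln(0.22)/217 = 0.00697755.
Memoryless: P(X > 61.79+313 | X > 61.79) = P(X > 313) = e^(−0.00697755·313) ≈ 0.1126.

0.1126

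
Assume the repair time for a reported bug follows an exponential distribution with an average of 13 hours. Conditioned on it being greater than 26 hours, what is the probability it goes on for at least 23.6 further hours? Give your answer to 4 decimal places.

The rate is λ = 1/13 = 0.0769231 per hour.
The exponential is memoryless, so the remaining time is again Exp(λ): the condition X > 26 is irrelevant.
P(X > 23.6) = e^(−1.8154) ≈ 0.1628.

0.1628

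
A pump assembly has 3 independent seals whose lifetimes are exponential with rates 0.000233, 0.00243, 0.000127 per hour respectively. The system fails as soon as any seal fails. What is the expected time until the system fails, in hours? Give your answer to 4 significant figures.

The time to first failure is exponential with rate Σλ = 0.000233 + 0.00243 + 0.000127 = 0.00279.
E[min] = 1/Σλ = 1/0.00279 = 358.423 hours.

358.4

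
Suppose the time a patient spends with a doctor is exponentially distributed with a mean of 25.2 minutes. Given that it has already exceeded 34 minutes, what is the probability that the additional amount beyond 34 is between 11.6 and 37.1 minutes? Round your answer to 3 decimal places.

The rate is λ = 1/25.2 = 0.0396825 per minute.
Memoryless: the residual past 34 is again Exp(λ).
P(11.6 < residual < 37.1) = e^(−λ·11.6) − e^(−λ·37.1) = 0.63108 − 0.22942 ≈ 0.402.

0.402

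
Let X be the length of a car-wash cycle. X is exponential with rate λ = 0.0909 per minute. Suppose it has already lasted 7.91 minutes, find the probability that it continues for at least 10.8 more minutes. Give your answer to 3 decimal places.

The exponential is memoryless, so the remaining time is again Exp(λ): the condition X > 7.91 is irrelevant.
P(X > 10.8) = e^(−0.98172) ≈ 0.375.

0.375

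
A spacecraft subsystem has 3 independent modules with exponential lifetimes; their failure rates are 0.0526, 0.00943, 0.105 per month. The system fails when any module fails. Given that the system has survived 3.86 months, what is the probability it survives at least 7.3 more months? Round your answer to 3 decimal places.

Time to first failure ~ Exp(Σλ) with Σλ = 0.16703.
By memorylessness, P(T > 3.86+7.3 | T > 3.86) = P(T > 7.3) = e^(−0.16703·7.3) ≈ 0.295.

0.295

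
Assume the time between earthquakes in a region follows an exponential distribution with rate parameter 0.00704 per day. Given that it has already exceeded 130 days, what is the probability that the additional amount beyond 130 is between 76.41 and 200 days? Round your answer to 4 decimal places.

0.3393

Memoryless: the residual past 130 is again Exp(λ).
P(76.41 < residual < 200) = e^(−λ·76.41) − e^(−λ·200) = 0.58396 − 0.24463 ≈ 0.3393.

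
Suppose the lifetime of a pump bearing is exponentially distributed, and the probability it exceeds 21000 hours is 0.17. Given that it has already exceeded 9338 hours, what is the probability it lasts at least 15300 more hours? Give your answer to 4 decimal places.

0.2750

From e^(−λ·21000) = 0.17, λ = −ln(0.17)/21000 = 0.0000843789.
Memoryless: P(X > 9338+15300 | X > 9338) = P(X > 15300) = e^(−0.0000843789·15300) ≈ 0.2750.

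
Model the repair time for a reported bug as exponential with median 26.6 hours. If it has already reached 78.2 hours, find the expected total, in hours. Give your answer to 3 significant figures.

For an exponential, median = ln(2)/λ, so λ = ln 2 / 26.6 = 0.0260582 per hour.
By memorylessness, E[X | X > 78.2] = 78.2 + 1/λ = 78.2 + 38.3757 = 116.576 hours.

117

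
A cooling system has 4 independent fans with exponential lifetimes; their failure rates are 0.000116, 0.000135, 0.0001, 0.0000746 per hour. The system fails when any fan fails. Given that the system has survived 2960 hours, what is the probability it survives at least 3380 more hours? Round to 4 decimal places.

Time to first failure ~ Exp(Σλ) with Σλ = 0.0004256.
By memorylessness, P(T > 2960+3380 | T > 2960) = P(T > 3380) = e^(−0.0004256·3380) ≈ 0.2373.

0.2373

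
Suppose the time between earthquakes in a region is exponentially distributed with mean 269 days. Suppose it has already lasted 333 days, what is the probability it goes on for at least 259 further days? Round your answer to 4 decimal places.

0.3818

The rate is λ = 1/269 = 0.00371747 per day.
P(X > s+t | X > s) = e^(−λ(s+t))/e^(−λs) = e^(−λt), independent of s = 333.
P(X > 259) = e^(−0.96283) ≈ 0.3818.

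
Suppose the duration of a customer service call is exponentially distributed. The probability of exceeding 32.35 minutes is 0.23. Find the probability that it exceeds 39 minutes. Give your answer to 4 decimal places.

0.1700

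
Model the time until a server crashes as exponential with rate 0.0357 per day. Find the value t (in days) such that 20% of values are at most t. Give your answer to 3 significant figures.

Set 1 − e^(−λt) = 0.2, so t = −ln(0.8)/λ = 0.22314/0.0357 ≈ 6.25052 days.

6.25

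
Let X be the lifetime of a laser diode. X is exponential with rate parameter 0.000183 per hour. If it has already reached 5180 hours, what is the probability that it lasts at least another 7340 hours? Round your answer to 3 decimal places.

0.261

By the memoryless property, P(X > 5180+7340 | X > 5180) = P(X > 7340).
P(X > 7340) = e^(−1.3432) ≈ 0.261.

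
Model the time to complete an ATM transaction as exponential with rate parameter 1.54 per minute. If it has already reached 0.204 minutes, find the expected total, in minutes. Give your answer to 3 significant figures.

0.853

By memorylessness, E[X | X > 0.204] = 0.204 + 1/λ = 0.204 + 0.649351 = 0.853351 minutes.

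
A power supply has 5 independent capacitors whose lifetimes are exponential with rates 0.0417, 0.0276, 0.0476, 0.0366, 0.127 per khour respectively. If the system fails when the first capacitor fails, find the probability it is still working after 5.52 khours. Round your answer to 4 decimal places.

The time to first failure is exponential with rate Σλ = 0.0417 + 0.0276 + 0.0476 + 0.0366 + 0.127 = 0.2805.
P(min > 5.52) = e^(−0.2805·5.52) = e^(−1.5484) ≈ 0.2126.

0.2126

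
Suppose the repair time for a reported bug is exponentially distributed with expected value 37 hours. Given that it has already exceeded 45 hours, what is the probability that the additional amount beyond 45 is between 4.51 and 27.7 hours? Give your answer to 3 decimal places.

The rate is λ = 1/37 = 0.027027 per hour.
Memoryless: the residual past 45 is again Exp(λ).
P(4.51 < residual < 27.7) = e^(−λ·4.51) − e^(−λ·27.7) = 0.88524 − 0.47301 ≈ 0.412.

0.412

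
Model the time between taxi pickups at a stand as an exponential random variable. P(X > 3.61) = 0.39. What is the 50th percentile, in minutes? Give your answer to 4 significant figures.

2.657

e^(−λ·3.61) = 0.39 ⇒ λ = −ln(0.39)/3.61 = 0.260833.
50th percentile: 1 − e^(−λt) = 0.5, t = −ln(0.5)/λ = 2.65743 minutes.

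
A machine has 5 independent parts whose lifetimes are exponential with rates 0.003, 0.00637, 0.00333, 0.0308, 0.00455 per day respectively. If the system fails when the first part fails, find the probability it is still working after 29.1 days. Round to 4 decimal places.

0.2470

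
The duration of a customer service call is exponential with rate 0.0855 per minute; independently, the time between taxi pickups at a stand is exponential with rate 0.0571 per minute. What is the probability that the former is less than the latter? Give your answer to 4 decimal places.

0.5996

λ_1 = 0.0855, λ_2 = 0.0571.
For independent exponentials, P(the former < the latter) = λ_1/(λ_1+λ_2) = 0.0855/0.1426 ≈ 0.5996.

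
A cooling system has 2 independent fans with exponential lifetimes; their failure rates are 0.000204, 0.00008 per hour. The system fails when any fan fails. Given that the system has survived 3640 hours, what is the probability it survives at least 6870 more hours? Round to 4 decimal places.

0.1421

Time to first failure ~ Exp(Σλ) with Σλ = 0.000284.
By memorylessness, P(T > 3640+6870 | T > 3640) = P(T > 6870) = e^(−0.000284·6870) ≈ 0.1421.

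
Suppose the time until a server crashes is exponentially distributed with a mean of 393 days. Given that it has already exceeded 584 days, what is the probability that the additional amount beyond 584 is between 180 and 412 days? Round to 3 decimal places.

0.282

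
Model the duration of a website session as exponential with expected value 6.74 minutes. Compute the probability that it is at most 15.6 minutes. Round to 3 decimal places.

The rate is λ = 1/6.74 = 0.148368 per minute.
P(X ≤ 15.6) = 1 − e^(−λ·15.6) = 1 − e^(−2.3145) ≈ 0.901.

0.901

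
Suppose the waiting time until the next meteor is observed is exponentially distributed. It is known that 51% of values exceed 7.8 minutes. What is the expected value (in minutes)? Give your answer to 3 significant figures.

e^(−λ·7.8) = 0.51 ⇒ λ = −ln(0.51)/7.8 = 0.0863262.
Mean = 1/λ = 11.584 minutes.

11.6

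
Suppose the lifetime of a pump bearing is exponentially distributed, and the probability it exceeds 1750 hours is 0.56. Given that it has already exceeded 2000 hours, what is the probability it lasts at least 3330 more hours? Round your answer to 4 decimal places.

0.3318

From e^(−λ·1750) = 0.56, λ = −ln(0.56)/1750 = 0.000331325.
Memoryless: P(X > 2000+3330 | X > 2000) = P(X > 3330) = e^(−0.000331325·3330) ≈ 0.3318.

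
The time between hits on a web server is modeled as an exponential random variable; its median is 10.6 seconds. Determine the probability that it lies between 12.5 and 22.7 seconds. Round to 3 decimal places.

For an exponential, median = ln(2)/λ, so λ = ln 2 / 10.6 = 0.0653912 per second.
P(12.5 < X < 22.7) = e^(−λ·12.5) − e^(−λ·22.7) = 0.44158 − 0.22664 ≈ 0.215.

0.215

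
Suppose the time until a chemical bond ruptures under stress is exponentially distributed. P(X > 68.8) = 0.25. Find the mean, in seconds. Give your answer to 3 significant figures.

49.6

e^(−λ·68.8) = 0.25 ⇒ λ = −ln(0.25)/68.8 = 0.0201496.
Mean = 1/λ = 49.6287 seconds.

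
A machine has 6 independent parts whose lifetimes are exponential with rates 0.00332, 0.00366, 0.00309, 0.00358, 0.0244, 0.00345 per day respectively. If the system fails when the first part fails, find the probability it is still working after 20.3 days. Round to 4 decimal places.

0.4307

The time to first failure is exponential with rate Σλ = 0.00332 + 0.00366 + 0.00309 + 0.00358 + 0.0244 + 0.00345 = 0.0415.
P(min > 20.3) = e^(−0.0415·20.3) = e^(−0.84245) ≈ 0.4307.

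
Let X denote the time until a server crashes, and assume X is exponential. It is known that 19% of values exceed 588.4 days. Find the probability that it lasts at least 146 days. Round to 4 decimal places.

0.6623

e^(−λ·588.4) = 0.19 ⇒ λ = −ln(0.19)/588.4 = 0.00282245.
P(X > 146) = e^(−0.00282245·146) = e^(−0.41208) ≈ 0.6623.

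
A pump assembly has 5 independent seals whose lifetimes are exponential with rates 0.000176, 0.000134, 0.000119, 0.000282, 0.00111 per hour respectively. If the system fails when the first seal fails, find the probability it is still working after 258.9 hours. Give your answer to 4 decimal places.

The time to first failure is exponential with rate Σλ = 0.000176 + 0.000134 + 0.000119 + 0.000282 + 0.00111 = 0.001821.
P(min > 258.9) = e^(−0.001821·258.9) = e^(−0.47146) ≈ 0.6241.

0.6241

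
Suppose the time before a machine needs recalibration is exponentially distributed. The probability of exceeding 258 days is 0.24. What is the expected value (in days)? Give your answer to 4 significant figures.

e^(−λ·258) = 0.24 ⇒ λ = −ln(0.24)/258 = 0.00553146.
Mean = 1/λ = 180.784 days.

180.8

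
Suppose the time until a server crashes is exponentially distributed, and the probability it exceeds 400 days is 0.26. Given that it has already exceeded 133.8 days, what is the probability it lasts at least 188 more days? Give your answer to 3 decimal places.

0.531

From e^(−λ·400) = 0.26, λ = −ln(0.26)/400 = 0.00336768.
Memoryless: P(X > 133.8+188 | X > 133.8) = P(X > 188) = e^(−0.00336768·188) ≈ 0.531.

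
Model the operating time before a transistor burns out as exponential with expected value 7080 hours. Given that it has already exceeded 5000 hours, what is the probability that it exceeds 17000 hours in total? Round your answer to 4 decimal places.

0.1836

The rate is λ = 1/7080 = 0.000141243 per hour.
P(X > s+t | X > s) = e^(−λ(s+t))/e^(−λs) = e^(−λt), independent of s = 5000.
P(X > 12000) = e^(−1.6949) ≈ 0.1836.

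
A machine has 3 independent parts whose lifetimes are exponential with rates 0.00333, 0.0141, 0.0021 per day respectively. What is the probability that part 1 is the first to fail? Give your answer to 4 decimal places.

0.1705

The time to first failure is exponential with rate Σλ = 0.00333 + 0.0141 + 0.0021 = 0.01953.
P(part 1 first) = λ_1/Σλ = 0.00333/0.01953 ≈ 0.1705.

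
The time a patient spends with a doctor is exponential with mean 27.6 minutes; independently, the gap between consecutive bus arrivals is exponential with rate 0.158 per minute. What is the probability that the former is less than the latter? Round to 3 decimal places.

0.187

λ_1 = 1/27.6 = 0.0362319, λ_2 = 0.158.
For independent exponentials, P(the former < the latter) = λ_1/(λ_1+λ_2) = 0.0362319/0.194232 ≈ 0.187.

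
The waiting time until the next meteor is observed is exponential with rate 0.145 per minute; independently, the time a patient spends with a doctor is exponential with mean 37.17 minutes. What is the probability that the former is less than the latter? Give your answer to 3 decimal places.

0.843

λ_1 = 0.145, λ_2 = 1/37.17 = 0.0269034.
For independent exponentials, P(the former < the latter) = λ_1/(λ_1+λ_2) = 0.145/0.171903 ≈ 0.843.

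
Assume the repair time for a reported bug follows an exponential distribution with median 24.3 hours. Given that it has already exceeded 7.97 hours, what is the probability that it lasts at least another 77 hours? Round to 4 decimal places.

For an exponential, median = ln(2)/λ, so λ = ln 2 / 24.3 = 0.0285246 per hour.
The exponential is memoryless, so the remaining time is again Exp(λ): the condition X > 7.97 is irrelevant.
P(X > 77) = e^(−2.1964) ≈ 0.1112.

0.1112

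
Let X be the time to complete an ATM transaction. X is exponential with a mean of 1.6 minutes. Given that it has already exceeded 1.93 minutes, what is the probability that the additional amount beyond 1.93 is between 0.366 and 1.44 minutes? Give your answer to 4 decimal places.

The rate is λ = 1/1.6 = 0.625 per minute.
Memoryless: the residual past 1.93 is again Exp(λ).
P(0.366 < residual < 1.44) = e^(−λ·0.366) − e^(−λ·1.44) = 0.79553 − 0.40657 ≈ 0.3890.

0.3890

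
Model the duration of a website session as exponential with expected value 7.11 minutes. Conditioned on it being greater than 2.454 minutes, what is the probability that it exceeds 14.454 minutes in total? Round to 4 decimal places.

The rate is λ = 1/7.11 = 0.140647 per minute.
By the memoryless property, P(X > 2.454+12 | X > 2.454) = P(X > 12).
P(X > 12) = e^(−1.6878) ≈ 0.1849.

0.1849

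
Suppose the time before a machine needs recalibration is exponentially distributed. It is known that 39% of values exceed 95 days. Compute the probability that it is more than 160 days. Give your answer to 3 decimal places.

0.205

e^(−λ·95) = 0.39 ⇒ λ = −ln(0.39)/95 = 0.00991167.
P(X > 160) = e^(−0.00991167·160) = e^(−1.5859) ≈ 0.205.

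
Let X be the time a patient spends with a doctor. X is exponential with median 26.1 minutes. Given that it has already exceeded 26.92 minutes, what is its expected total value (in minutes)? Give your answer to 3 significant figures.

64.6

For an exponential, median = ln(2)/λ, so λ = ln 2 / 26.1 = 0.0265574 per minute.
By memorylessness, E[X | X > 26.92] = 26.92 + 1/λ = 26.92 + 37.6543 = 64.5743 minutes.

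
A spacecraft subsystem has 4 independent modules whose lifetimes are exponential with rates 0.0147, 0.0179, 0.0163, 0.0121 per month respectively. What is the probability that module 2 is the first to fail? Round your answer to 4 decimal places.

The time to first failure is exponential with rate Σλ = 0.0147 + 0.0179 + 0.0163 + 0.0121 = 0.061.
P(module 2 first) = λ_2/Σλ = 0.0179/0.061 ≈ 0.2934.

0.2934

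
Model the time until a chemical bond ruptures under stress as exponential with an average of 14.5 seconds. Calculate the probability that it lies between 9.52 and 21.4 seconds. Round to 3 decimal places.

0.290

The rate is λ = 1/14.5 = 0.0689655 per second.
P(9.52 < X < 21.4) = e^(−λ·9.52) − e^(−λ·21.4) = 0.51864 − 0.22858 ≈ 0.290.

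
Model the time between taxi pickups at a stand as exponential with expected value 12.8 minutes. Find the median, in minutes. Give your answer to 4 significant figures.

The rate is λ = 1/12.8 = 0.078125 per minute.
Set 1 − e^(−λt) = 0.5, so t = −ln(0.5)/λ = 0.69315/0.078125 ≈ 8.87228 minutes.

8.872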